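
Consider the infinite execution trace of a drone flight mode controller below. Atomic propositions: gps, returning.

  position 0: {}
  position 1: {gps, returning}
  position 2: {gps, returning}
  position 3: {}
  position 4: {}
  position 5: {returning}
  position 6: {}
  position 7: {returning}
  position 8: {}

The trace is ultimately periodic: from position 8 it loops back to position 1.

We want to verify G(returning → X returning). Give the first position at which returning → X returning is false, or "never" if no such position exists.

2

Check returning → X returning at each position in order: 0 ✓, 1 ✓.
At position 2 the labels are {gps, returning} and the next position 3 has {}, so returning → X returning is false there. This is the first violation.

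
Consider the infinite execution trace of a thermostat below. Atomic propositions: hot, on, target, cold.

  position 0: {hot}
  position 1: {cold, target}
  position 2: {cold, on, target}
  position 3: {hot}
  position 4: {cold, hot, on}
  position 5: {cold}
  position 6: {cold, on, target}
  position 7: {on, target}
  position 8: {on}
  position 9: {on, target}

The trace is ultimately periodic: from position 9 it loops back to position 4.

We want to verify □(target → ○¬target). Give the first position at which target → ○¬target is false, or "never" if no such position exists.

Check target → ○¬target at each position in order: 0 ✓.
At position 1 the labels are {cold, target} and the next position 2 has {cold, on, target}, so target → ○¬target is false there. This is the first violation.

1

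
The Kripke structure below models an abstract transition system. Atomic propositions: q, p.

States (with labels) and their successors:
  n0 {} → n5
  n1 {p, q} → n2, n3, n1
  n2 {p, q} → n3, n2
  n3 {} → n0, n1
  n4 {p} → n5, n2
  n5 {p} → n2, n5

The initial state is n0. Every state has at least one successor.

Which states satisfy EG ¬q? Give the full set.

States satisfying ¬q: {n0, n3, n4, n5}.
States satisfying EG ¬q: {n0, n3, n4, n5}.

{n0, n3, n4, n5}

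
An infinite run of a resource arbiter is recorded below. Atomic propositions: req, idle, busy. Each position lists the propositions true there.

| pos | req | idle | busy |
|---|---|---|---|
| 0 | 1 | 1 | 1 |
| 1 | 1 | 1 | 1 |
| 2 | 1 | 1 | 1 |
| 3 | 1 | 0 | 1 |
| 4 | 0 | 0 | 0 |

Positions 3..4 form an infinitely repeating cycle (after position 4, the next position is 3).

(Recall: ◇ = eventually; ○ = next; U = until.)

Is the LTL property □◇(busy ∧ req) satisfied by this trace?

◇(busy ∧ req) holds at every position 0..4, and those are all positions ever visited, so □◇(busy ∧ req) holds.

Yes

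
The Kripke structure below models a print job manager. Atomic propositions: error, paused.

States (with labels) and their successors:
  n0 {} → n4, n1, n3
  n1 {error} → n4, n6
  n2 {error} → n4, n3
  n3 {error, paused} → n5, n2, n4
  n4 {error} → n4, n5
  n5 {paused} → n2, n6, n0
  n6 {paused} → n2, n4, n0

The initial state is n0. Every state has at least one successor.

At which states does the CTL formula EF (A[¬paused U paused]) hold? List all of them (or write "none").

{n0, n1, n2, n3, n4, n5, n6}

States satisfying A[¬paused U paused]: {n3, n5, n6}.
States satisfying EF (A[¬paused U paused]): {n0, n1, n2, n3, n4, n5, n6}.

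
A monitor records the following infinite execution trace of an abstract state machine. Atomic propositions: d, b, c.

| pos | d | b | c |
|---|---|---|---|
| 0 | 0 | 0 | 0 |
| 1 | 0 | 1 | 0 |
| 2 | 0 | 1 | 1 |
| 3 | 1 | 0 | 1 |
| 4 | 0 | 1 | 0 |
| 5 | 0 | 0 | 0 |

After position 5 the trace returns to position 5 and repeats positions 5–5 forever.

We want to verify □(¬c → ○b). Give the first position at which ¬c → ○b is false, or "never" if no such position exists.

4

Check ¬c → ○b at each position in order: 0 ✓, 1 ✓, 2 ✓, 3 ✓.
At position 4 the labels are {b} and the next position 5 has {}, so ¬c → ○b is false there. This is the first violation.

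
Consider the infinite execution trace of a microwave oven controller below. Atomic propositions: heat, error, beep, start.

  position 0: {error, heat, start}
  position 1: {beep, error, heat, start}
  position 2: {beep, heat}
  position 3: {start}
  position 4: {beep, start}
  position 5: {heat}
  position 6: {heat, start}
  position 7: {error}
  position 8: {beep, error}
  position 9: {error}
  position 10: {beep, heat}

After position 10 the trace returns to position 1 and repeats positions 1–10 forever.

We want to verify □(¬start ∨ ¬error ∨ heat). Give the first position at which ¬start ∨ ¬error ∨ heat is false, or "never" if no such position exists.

¬start ∨ ¬error ∨ heat holds at every position 0..10, and those are all the positions the trace ever visits, so the invariant □(¬start ∨ ¬error ∨ heat) is never violated.

never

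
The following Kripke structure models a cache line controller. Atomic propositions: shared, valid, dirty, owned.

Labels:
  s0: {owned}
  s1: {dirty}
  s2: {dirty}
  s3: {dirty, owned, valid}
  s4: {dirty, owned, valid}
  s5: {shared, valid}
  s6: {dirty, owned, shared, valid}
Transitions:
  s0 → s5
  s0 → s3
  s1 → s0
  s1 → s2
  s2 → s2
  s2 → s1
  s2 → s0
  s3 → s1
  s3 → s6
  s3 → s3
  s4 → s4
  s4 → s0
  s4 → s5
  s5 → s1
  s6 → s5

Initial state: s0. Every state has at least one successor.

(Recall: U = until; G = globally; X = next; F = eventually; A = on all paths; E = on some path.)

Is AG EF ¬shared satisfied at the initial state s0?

States satisfying EF ¬shared: {s0, s1, s2, s3, s4, s5, s6}.
States satisfying AG EF ¬shared: {s0, s1, s2, s3, s4, s5, s6}.
Every state reachable from s0 satisfies EF ¬shared.
s0 ∈ Sat(AG EF ¬shared).

Yes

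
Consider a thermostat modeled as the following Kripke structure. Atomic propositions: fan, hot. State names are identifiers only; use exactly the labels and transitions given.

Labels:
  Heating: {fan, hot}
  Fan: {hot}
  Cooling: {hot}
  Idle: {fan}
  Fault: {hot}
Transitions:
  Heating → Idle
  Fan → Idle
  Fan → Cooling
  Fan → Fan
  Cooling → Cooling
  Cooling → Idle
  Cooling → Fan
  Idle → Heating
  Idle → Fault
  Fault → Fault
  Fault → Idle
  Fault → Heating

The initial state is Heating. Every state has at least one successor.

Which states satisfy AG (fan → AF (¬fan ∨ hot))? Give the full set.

States satisfying fan → AF (¬fan ∨ hot): {Heating, Fan, Cooling, Idle, Fault}.
States satisfying AG (fan → AF (¬fan ∨ hot)): {Heating, Fan, Cooling, Idle, Fault}.

{Heating, Fan, Cooling, Idle, Fault}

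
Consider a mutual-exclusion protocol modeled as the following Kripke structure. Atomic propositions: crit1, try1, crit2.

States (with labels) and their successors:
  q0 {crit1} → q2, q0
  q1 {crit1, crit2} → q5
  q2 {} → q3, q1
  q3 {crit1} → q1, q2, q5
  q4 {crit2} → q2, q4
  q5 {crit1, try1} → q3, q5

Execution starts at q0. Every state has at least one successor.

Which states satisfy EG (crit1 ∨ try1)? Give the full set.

States satisfying crit1 ∨ try1: {q0, q1, q3, q5}.
States satisfying EG (crit1 ∨ try1): {q0, q1, q3, q5}.

{q0, q1, q3, q5}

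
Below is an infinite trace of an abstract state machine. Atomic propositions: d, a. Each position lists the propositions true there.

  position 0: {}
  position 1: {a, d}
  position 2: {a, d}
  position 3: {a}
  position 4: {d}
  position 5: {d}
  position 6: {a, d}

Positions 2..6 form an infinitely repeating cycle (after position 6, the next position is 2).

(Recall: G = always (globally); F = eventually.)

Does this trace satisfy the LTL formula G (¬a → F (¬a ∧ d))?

¬a → F (¬a ∧ d) holds at every position 0..6, and those are all positions ever visited, so G (¬a → F (¬a ∧ d)) holds.
Positions where ¬a holds: 0, 4, 5.
Check F (¬a ∧ d) at each: 0→ok, 4→ok, 5→ok.

Satisfied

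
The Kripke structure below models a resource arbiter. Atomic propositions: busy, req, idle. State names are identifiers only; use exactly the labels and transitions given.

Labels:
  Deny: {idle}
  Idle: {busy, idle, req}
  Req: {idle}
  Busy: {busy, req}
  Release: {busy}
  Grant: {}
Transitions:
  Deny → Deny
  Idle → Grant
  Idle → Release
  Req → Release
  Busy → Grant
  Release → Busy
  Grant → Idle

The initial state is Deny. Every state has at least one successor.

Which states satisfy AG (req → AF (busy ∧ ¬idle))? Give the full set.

States satisfying req → AF (busy ∧ ¬idle): {Deny, Req, Busy, Release, Grant}.
States satisfying AG (req → AF (busy ∧ ¬idle)): {Deny}.

{Deny}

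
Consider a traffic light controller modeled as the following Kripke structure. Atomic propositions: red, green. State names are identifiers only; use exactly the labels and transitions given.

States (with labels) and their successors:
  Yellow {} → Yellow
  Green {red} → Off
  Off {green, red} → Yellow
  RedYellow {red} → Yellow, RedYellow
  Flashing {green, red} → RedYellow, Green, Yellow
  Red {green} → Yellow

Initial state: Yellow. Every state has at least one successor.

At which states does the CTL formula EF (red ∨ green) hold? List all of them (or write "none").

{Green, Off, RedYellow, Flashing, Red}

States satisfying red ∨ green: {Green, Off, RedYellow, Flashing, Red}.
States satisfying EF (red ∨ green): {Green, Off, RedYellow, Flashing, Red}.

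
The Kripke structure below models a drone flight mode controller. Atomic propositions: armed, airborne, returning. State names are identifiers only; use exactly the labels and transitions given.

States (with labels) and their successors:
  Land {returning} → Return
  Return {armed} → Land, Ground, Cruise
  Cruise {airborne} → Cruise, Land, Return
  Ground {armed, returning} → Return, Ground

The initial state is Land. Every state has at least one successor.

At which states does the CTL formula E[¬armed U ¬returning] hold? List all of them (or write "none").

States satisfying ¬armed: {Land, Cruise}.
States satisfying ¬returning: {Return, Cruise}.
States satisfying E[¬armed U ¬returning]: {Land, Return, Cruise}.

{Land, Return, Cruise}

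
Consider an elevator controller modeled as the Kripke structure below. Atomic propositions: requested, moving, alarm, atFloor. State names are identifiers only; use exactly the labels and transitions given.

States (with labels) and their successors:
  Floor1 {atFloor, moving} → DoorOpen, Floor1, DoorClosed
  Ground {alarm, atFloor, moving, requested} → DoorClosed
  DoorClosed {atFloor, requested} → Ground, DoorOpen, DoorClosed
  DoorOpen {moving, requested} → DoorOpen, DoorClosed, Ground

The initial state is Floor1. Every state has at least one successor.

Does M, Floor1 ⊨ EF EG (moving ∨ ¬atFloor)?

Yes

States satisfying EG (moving ∨ ¬atFloor): {Floor1, DoorOpen}.
States satisfying EF EG (moving ∨ ¬atFloor): {Floor1, Ground, DoorClosed, DoorOpen}.
Some path from Floor1 reaches a state where EG (moving ∨ ¬atFloor) holds.
Floor1 ∈ Sat(EF EG (moving ∨ ¬atFloor)).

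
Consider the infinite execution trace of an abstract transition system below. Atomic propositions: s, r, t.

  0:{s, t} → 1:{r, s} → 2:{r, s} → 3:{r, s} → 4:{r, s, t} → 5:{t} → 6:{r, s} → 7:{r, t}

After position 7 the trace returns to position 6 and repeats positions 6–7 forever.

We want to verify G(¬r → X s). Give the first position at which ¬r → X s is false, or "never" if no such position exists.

¬r → X s holds at every position 0..7, and those are all the positions the trace ever visits, so the invariant G(¬r → X s) is never violated.

never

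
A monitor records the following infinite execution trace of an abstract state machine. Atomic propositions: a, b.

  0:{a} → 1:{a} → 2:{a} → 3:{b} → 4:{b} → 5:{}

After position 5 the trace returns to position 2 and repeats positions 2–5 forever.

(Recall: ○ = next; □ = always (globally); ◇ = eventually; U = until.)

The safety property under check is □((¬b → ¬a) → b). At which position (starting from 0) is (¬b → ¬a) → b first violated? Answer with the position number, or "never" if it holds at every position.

Check (¬b → ¬a) → b at each position in order: 0 ✓, 1 ✓, 2 ✓, 3 ✓, 4 ✓.
At position 5 the labels are {}, so (¬b → ¬a) → b is false there. This is the first violation.

5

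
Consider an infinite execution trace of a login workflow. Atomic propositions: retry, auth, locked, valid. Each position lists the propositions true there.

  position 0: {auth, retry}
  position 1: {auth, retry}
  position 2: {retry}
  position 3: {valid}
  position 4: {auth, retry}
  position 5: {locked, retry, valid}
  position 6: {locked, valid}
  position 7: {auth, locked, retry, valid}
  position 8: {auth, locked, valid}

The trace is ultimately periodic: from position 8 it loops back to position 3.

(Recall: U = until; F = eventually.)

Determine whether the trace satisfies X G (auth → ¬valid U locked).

The position after 0 is 1; G (auth → ¬valid U locked) is false there.

Does not hold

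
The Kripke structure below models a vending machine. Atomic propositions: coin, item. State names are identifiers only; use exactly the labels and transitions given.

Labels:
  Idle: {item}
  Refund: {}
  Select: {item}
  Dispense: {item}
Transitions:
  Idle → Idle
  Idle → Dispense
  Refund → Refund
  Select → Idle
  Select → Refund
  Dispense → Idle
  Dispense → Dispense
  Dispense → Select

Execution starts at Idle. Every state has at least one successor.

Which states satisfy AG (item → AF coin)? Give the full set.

{Refund}

States satisfying item → AF coin: {Refund}.
States satisfying AG (item → AF coin): {Refund}.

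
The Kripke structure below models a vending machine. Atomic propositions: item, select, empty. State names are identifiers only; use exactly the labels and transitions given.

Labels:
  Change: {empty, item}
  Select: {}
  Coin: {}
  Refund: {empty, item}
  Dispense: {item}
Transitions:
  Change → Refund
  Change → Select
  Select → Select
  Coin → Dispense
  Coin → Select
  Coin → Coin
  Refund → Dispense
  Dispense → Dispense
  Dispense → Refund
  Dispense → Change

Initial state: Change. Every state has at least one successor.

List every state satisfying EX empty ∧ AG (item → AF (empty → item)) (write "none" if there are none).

States satisfying empty: {Change, Refund}.
States satisfying EX empty: {Change, Dispense}.
States satisfying item → AF (empty → item): {Change, Select, Coin, Refund, Dispense}.
States satisfying AG (item → AF (empty → item)): {Change, Select, Coin, Refund, Dispense}.
States satisfying EX empty ∧ AG (item → AF (empty → item)): {Change, Dispense}.

{Change, Dispense}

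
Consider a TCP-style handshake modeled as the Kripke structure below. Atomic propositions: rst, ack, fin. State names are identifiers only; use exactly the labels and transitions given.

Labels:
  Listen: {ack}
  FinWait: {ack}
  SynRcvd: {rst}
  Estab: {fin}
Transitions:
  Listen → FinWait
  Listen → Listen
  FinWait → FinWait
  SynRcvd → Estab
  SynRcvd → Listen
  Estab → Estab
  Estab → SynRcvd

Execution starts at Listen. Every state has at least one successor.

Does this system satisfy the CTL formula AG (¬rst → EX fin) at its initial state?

Does not hold

States satisfying ¬rst → EX fin: {SynRcvd, Estab}.
States satisfying AG (¬rst → EX fin): ∅.
FinWait is reachable from Listen and violates ¬rst → EX fin, so AG fails at Listen.
Listen ∉ Sat(AG (¬rst → EX fin)).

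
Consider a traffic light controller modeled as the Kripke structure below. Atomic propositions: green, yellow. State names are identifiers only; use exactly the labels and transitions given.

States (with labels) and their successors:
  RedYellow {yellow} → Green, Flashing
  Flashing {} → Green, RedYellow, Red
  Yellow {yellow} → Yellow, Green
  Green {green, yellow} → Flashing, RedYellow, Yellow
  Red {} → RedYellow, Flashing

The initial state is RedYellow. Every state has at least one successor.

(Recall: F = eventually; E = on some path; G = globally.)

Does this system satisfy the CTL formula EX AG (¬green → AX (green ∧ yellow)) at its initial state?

States satisfying AG (¬green → AX (green ∧ yellow)): ∅.
States satisfying EX AG (¬green → AX (green ∧ yellow)): ∅.
No suitable path/successor from RedYellow witnesses the formula.
RedYellow ∉ Sat(EX AG (¬green → AX (green ∧ yellow))).

No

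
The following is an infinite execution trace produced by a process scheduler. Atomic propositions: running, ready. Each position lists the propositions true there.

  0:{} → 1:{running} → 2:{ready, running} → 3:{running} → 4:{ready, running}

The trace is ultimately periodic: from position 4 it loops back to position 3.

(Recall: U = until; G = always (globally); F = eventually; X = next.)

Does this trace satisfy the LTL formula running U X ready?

Does not hold

Walking from position 0: at position 0, X ready has not yet held and running fails, so running U X ready is false.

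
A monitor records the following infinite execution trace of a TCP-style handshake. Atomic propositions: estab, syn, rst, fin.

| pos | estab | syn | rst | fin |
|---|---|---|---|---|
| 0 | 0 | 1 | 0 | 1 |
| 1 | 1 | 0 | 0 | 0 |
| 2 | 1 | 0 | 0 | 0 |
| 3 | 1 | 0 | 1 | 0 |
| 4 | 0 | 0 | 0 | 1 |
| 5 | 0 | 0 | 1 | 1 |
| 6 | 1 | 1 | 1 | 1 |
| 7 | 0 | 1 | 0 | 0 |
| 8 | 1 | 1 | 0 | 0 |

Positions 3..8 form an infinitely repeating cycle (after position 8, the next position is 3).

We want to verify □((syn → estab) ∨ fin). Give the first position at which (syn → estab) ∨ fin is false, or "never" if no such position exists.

7

Check (syn → estab) ∨ fin at each position in order: 0 ✓, 1 ✓, 2 ✓, 3 ✓, 4 ✓, 5 ✓, 6 ✓.
At position 7 the labels are {syn}, so (syn → estab) ∨ fin is false there. This is the first violation.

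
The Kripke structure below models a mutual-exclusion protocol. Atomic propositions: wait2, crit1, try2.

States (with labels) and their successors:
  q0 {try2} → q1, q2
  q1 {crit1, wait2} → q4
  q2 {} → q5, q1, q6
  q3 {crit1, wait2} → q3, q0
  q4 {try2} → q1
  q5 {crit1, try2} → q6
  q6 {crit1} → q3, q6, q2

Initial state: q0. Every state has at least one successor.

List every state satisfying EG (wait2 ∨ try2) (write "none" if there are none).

States satisfying wait2 ∨ try2: {q0, q1, q3, q4, q5}.
States satisfying EG (wait2 ∨ try2): {q0, q1, q3, q4}.

{q0, q1, q3, q4}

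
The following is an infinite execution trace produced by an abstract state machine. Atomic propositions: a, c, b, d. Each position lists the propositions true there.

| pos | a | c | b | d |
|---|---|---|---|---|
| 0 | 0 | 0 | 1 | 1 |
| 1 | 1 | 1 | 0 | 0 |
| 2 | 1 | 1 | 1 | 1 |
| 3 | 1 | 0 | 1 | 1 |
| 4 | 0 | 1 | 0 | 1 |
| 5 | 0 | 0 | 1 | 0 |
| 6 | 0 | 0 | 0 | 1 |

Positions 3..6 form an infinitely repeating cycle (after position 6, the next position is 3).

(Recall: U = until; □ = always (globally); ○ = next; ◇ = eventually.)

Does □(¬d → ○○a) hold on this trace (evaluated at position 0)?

Satisfied

¬d → ○○a holds at every position 0..6, and those are all positions ever visited, so □(¬d → ○○a) holds.
Positions where ¬d holds: 1, 5.
Check ○○a at each: 1→ok, 5→ok.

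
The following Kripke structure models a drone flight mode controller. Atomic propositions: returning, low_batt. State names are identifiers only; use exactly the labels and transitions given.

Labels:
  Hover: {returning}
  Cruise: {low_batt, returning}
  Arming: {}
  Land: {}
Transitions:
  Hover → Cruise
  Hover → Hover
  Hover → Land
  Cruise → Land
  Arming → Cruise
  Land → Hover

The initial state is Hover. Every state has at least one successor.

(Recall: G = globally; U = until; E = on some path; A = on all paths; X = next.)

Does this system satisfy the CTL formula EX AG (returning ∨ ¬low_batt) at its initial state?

States satisfying AG (returning ∨ ¬low_batt): {Hover, Cruise, Arming, Land}.
States satisfying EX AG (returning ∨ ¬low_batt): {Hover, Cruise, Arming, Land}.
Hover ∈ Sat(EX AG (returning ∨ ¬low_batt)).

Satisfied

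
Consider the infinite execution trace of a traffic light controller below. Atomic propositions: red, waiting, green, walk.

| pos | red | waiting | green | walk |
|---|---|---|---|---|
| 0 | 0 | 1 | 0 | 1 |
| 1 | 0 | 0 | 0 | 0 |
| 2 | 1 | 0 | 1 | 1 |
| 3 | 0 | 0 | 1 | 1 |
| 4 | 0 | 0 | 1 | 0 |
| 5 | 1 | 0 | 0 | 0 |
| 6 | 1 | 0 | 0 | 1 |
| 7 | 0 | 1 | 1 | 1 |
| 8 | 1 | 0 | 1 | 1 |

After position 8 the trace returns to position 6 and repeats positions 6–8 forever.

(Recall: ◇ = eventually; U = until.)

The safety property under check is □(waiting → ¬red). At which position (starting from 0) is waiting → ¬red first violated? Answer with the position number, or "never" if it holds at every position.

waiting → ¬red holds at every position 0..8, and those are all the positions the trace ever visits, so the invariant □(waiting → ¬red) is never violated.

never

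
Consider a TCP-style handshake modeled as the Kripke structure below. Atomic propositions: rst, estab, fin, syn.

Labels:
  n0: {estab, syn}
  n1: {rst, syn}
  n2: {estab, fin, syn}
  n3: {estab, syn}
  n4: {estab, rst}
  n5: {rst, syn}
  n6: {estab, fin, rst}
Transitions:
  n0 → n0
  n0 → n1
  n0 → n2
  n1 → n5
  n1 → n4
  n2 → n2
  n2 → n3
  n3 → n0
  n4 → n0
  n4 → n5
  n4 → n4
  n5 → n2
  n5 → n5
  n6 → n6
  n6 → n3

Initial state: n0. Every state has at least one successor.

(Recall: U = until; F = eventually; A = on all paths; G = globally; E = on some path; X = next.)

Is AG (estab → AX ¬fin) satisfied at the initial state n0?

No

States satisfying estab → AX ¬fin: {n1, n3, n4, n5}.
States satisfying AG (estab → AX ¬fin): ∅.
n0 is reachable from n0 and violates estab → AX ¬fin, so AG fails at n0.
n0 ∉ Sat(AG (estab → AX ¬fin)).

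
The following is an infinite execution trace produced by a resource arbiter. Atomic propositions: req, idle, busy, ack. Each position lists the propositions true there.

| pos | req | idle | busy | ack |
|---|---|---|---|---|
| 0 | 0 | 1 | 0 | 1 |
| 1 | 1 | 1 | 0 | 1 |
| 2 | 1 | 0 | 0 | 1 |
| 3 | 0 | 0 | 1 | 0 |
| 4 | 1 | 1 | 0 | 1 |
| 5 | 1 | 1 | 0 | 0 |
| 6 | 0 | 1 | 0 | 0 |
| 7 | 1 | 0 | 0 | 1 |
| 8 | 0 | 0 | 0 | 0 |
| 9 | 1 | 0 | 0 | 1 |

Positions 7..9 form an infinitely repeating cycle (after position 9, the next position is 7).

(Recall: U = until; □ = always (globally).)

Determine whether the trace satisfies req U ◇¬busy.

Walking from position 0: ◇¬busy first holds at position 0, and req holds at every earlier position along the way, so req U ◇¬busy holds.

Holds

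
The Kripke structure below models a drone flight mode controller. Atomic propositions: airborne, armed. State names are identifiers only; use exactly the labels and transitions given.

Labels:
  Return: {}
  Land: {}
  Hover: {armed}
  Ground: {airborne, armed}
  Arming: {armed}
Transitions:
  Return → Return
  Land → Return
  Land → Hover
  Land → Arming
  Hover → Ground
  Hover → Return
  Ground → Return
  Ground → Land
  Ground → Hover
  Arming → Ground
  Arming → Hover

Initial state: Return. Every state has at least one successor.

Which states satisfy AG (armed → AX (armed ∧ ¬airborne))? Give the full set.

{Return}

States satisfying armed → AX (armed ∧ ¬airborne): {Return, Land}.
States satisfying AG (armed → AX (armed ∧ ¬airborne)): {Return}.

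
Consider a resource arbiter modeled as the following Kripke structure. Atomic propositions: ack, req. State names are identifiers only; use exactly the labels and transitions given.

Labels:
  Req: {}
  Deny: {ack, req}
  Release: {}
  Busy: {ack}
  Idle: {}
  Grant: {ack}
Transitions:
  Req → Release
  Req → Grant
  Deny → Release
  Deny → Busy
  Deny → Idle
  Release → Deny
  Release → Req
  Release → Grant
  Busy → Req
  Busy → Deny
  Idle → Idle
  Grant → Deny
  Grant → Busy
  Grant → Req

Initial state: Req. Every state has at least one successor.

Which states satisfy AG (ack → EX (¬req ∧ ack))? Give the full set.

{Idle}

States satisfying ack → EX (¬req ∧ ack): {Req, Deny, Release, Idle, Grant}.
States satisfying AG (ack → EX (¬req ∧ ack)): {Idle}.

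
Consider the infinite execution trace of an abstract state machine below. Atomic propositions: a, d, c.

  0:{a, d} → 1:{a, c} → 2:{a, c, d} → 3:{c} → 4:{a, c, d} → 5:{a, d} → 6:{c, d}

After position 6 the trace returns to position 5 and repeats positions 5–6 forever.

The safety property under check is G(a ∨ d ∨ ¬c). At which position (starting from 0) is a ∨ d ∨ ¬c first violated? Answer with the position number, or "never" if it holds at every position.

3

Check a ∨ d ∨ ¬c at each position in order: 0 ✓, 1 ✓, 2 ✓.
At position 3 the labels are {c}, so a ∨ d ∨ ¬c is false there. This is the first violation.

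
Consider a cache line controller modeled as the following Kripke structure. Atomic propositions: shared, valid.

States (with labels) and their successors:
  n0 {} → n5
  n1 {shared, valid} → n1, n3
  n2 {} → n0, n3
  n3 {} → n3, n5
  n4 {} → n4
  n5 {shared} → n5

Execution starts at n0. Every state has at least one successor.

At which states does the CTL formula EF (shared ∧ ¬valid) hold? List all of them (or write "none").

{n0, n1, n2, n3, n5}

States satisfying shared ∧ ¬valid: {n5}.
States satisfying EF (shared ∧ ¬valid): {n0, n1, n2, n3, n5}.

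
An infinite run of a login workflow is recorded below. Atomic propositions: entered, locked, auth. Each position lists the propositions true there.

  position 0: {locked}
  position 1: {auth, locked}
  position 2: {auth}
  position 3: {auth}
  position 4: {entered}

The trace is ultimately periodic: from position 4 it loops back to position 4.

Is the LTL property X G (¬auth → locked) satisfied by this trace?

The position after 0 is 1; G (¬auth → locked) is false there.

No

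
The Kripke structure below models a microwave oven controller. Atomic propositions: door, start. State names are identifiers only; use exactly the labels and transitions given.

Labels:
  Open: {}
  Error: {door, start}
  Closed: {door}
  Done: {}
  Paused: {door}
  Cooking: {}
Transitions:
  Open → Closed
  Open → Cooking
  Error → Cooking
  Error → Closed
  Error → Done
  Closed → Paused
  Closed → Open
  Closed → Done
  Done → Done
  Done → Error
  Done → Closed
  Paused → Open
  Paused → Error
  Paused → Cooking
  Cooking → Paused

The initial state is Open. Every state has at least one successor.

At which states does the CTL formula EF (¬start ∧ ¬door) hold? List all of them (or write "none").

{Open, Error, Closed, Done, Paused, Cooking}

States satisfying ¬start ∧ ¬door: {Open, Done, Cooking}.
States satisfying EF (¬start ∧ ¬door): {Open, Error, Closed, Done, Paused, Cooking}.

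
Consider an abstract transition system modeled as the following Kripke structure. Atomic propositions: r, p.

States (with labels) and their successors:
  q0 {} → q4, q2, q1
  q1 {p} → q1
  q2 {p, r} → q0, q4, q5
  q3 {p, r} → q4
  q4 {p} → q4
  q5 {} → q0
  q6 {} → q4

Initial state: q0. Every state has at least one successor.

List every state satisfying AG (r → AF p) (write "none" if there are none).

States satisfying r → AF p: {q0, q1, q2, q3, q4, q5, q6}.
States satisfying AG (r → AF p): {q0, q1, q2, q3, q4, q5, q6}.

{q0, q1, q2, q3, q4, q5, q6}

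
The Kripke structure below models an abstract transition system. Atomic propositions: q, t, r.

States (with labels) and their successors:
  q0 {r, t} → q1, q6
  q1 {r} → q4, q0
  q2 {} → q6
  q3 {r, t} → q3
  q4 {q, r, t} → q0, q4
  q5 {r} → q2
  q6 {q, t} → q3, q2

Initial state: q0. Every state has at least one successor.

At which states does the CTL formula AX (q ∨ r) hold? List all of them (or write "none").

States satisfying q ∨ r: {q0, q1, q3, q4, q5, q6}.
States satisfying AX (q ∨ r): {q0, q1, q2, q3, q4}.

{q0, q1, q2, q3, q4}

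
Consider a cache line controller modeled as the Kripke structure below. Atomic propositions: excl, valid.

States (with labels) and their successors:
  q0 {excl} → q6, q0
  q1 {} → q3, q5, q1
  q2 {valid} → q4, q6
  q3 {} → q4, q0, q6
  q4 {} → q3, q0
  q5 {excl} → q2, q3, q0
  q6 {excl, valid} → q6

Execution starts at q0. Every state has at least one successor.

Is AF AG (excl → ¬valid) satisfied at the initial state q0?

No

States satisfying AG (excl → ¬valid): ∅.
States satisfying AF AG (excl → ¬valid): ∅.
There is a path from q0 along which AG (excl → ¬valid) never holds.
q0 ∉ Sat(AF AG (excl → ¬valid)).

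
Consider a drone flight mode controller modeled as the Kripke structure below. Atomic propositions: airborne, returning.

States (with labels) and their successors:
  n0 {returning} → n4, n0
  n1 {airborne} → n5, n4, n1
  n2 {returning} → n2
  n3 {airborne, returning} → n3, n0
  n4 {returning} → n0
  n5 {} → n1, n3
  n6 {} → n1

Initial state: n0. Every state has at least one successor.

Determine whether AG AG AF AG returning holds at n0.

Satisfied

States satisfying AG AF AG returning: {n0, n2, n3, n4}.
States satisfying AG AG AF AG returning: {n0, n2, n3, n4}.
Every state reachable from n0 satisfies AG AF AG returning.
n0 ∈ Sat(AG AG AF AG returning).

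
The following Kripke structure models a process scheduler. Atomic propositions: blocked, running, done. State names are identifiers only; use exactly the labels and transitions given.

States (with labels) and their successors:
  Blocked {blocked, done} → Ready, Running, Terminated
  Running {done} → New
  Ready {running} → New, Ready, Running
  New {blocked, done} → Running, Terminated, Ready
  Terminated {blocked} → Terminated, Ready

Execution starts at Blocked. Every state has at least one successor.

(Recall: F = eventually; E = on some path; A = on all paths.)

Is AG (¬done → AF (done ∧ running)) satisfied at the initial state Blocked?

Violated

States satisfying ¬done → AF (done ∧ running): {Blocked, Running, New}.
States satisfying AG (¬done → AF (done ∧ running)): ∅.
Ready is reachable from Blocked and violates ¬done → AF (done ∧ running), so AG fails at Blocked.
Blocked ∉ Sat(AG (¬done → AF (done ∧ running))).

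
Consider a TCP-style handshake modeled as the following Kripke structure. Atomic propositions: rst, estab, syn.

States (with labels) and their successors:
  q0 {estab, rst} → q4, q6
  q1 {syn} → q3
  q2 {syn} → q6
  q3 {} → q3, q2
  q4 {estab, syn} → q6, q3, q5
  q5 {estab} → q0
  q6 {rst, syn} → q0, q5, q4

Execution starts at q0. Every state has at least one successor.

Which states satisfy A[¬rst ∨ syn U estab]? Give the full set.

States satisfying ¬rst ∨ syn: {q1, q2, q3, q4, q5, q6}.
States satisfying estab: {q0, q4, q5}.
States satisfying A[¬rst ∨ syn U estab]: {q0, q2, q4, q5, q6}.

{q0, q2, q4, q5, q6}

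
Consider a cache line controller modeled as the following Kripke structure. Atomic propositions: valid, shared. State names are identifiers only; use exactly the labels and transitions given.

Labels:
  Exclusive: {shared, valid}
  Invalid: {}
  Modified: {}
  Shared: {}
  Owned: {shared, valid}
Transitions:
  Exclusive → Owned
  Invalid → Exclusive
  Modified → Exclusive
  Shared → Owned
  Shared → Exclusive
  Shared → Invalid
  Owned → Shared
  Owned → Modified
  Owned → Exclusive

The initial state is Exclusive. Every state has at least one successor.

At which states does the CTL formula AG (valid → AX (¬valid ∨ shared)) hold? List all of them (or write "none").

{Exclusive, Invalid, Modified, Shared, Owned}

States satisfying valid → AX (¬valid ∨ shared): {Exclusive, Invalid, Modified, Shared, Owned}.
States satisfying AG (valid → AX (¬valid ∨ shared)): {Exclusive, Invalid, Modified, Shared, Owned}.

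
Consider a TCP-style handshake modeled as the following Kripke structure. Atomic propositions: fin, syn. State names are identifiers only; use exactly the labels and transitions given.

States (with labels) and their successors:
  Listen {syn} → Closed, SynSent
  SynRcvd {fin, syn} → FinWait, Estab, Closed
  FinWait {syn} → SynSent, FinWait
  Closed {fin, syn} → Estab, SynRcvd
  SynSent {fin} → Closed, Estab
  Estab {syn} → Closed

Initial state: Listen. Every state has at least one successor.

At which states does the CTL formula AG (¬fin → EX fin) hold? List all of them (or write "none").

{Listen, SynRcvd, FinWait, Closed, SynSent, Estab}

States satisfying ¬fin → EX fin: {Listen, SynRcvd, FinWait, Closed, SynSent, Estab}.
States satisfying AG (¬fin → EX fin): {Listen, SynRcvd, FinWait, Closed, SynSent, Estab}.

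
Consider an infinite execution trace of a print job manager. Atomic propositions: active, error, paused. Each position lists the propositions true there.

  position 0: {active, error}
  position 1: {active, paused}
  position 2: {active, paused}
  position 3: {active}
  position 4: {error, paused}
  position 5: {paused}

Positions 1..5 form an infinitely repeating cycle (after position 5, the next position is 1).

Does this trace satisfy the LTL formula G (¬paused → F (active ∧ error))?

¬paused → F (active ∧ error) must hold at every position from 0 onward. It fails at position 3, so G (¬paused → F (active ∧ error)) is false.
Positions where ¬paused holds: 0, 3.
Check F (active ∧ error) at each: 0→ok, 3→fails.

No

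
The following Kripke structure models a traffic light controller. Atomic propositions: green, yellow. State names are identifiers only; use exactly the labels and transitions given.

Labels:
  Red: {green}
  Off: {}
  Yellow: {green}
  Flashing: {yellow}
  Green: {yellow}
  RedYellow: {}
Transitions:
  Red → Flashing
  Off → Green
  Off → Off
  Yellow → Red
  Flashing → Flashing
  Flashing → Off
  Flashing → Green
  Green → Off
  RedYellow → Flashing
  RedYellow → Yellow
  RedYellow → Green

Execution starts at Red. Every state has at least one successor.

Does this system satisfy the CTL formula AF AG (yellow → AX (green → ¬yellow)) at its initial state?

States satisfying AG (yellow → AX (green → ¬yellow)): {Red, Off, Yellow, Flashing, Green, RedYellow}.
States satisfying AF AG (yellow → AX (green → ¬yellow)): {Red, Off, Yellow, Flashing, Green, RedYellow}.
Red ∈ Sat(AF AG (yellow → AX (green → ¬yellow))).

Holds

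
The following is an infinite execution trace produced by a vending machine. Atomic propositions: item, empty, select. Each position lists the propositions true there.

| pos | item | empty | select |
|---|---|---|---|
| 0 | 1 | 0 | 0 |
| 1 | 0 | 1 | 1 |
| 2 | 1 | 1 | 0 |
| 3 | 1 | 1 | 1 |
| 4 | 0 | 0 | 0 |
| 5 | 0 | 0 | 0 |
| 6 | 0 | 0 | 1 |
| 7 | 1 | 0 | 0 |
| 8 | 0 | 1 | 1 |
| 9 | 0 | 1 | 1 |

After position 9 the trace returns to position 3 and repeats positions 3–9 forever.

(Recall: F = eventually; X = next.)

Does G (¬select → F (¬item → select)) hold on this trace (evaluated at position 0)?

Satisfied

¬select → F (¬item → select) holds at every position 0..9, and those are all positions ever visited, so G (¬select → F (¬item → select)) holds.
Positions where ¬select holds: 0, 2, 4, 5, 7.
Check F (¬item → select) at each: 0→ok, 2→ok, 4→ok, 5→ok, 7→ok.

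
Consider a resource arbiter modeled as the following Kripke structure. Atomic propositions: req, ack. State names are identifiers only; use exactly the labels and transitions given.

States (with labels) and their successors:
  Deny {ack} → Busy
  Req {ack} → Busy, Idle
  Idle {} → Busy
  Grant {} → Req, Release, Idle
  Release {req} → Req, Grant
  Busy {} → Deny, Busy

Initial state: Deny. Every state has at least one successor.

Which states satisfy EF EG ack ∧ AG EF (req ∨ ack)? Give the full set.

none

States satisfying EG ack: ∅.
States satisfying EF EG ack: ∅.
States satisfying EF (req ∨ ack): {Deny, Req, Idle, Grant, Release, Busy}.
States satisfying AG EF (req ∨ ack): {Deny, Req, Idle, Grant, Release, Busy}.
States satisfying EF EG ack ∧ AG EF (req ∨ ack): ∅.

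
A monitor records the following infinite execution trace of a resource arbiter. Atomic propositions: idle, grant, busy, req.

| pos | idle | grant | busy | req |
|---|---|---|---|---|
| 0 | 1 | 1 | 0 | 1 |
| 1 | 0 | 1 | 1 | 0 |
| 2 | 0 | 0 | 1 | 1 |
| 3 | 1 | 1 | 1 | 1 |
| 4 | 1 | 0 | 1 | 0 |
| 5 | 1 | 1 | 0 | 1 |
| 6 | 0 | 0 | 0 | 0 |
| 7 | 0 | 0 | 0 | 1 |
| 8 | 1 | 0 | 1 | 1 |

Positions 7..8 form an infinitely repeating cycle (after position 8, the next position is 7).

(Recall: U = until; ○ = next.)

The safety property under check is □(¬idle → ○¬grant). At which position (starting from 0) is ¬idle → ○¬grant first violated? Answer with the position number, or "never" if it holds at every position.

Check ¬idle → ○¬grant at each position in order: 0 ✓, 1 ✓.
At position 2 the labels are {busy, req} and the next position 3 has {busy, grant, idle, req}, so ¬idle → ○¬grant is false there. This is the first violation.

2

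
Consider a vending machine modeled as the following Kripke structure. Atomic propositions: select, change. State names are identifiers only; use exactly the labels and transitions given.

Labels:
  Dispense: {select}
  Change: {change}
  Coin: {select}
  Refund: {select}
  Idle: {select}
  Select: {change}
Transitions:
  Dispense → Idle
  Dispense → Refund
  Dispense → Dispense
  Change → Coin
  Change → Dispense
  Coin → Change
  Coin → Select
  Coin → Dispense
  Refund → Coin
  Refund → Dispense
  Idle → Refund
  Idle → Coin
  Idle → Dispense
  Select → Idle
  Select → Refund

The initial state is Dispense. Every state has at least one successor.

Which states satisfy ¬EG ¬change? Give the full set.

{Change, Select}

States satisfying ¬change: {Dispense, Coin, Refund, Idle}.
States satisfying EG ¬change: {Dispense, Coin, Refund, Idle}.
States satisfying ¬EG ¬change: {Change, Select}.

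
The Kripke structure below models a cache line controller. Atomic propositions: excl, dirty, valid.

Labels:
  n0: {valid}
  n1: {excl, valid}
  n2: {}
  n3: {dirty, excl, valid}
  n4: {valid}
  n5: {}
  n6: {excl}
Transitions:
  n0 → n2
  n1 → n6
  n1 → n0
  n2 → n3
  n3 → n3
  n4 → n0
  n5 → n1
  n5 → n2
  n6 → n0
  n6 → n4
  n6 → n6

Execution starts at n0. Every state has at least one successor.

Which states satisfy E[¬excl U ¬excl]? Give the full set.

States satisfying ¬excl: {n0, n2, n4, n5}.
States satisfying E[¬excl U ¬excl]: {n0, n2, n4, n5}.

{n0, n2, n4, n5}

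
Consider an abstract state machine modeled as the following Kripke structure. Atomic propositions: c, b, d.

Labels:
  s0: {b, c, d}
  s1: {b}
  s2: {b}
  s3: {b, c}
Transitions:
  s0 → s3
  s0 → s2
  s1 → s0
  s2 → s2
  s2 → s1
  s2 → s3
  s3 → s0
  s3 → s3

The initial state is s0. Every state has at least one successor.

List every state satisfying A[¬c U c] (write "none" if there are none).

{s0, s1, s3}

States satisfying ¬c: {s1, s2}.
States satisfying c: {s0, s3}.
States satisfying A[¬c U c]: {s0, s1, s3}.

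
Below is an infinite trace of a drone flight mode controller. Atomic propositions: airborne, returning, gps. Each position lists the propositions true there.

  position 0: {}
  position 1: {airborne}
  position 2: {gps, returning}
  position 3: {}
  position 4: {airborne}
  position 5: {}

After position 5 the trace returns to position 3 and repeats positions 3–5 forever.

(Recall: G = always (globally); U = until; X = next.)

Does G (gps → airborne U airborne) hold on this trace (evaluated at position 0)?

No

gps → airborne U airborne must hold at every position from 0 onward. It fails at position 2, so G (gps → airborne U airborne) is false.
Positions where gps holds: 2.
Check airborne U airborne at each: 2→fails.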